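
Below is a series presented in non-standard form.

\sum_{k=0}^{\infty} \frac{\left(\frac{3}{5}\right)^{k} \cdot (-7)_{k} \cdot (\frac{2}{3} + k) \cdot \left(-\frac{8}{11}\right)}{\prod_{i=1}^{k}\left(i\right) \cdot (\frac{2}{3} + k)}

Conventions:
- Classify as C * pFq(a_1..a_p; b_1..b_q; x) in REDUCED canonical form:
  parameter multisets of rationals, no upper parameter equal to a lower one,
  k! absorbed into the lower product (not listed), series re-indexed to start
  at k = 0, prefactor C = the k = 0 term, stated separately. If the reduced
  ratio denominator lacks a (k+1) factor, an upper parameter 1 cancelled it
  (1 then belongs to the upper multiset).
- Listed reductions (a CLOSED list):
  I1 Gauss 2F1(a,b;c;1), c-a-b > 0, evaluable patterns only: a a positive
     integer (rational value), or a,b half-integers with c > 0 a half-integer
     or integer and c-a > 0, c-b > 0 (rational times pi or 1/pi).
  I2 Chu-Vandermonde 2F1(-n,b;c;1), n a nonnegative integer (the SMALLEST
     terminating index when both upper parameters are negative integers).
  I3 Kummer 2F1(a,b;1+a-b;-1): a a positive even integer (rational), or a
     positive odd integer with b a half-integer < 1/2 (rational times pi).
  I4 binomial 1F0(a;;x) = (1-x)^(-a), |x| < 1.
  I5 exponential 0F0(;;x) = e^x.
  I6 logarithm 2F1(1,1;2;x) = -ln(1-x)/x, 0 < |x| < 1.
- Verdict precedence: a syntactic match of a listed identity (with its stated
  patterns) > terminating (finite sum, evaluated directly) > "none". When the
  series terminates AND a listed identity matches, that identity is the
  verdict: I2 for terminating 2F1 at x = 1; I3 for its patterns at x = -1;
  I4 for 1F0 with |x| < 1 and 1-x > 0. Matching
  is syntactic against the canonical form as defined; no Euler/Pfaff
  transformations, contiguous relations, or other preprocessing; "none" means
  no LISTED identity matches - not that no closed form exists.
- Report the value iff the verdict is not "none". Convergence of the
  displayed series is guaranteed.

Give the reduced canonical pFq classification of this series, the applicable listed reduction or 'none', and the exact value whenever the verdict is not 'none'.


This is -\frac{8}{11} * 1F0(-7; -; \frac{3}{5}) in reduced canonical form. Verdict: the I4 binomial reduction applies (the 1F0 binomial series: exponent 7, x = \frac{3}{5}). Sum: -\frac{1024}{859375}.

Key step: t_0 = -\frac{8}{11} here, and the product of the first k integers (C = -8/11) is k!.
Ratio: r(k) = \frac{3}{5} * (k-7) / [(k+1)] - rational in k, leading ratio \frac{3}{5}; with t_0 = -\frac{8}{11}, classification follows.


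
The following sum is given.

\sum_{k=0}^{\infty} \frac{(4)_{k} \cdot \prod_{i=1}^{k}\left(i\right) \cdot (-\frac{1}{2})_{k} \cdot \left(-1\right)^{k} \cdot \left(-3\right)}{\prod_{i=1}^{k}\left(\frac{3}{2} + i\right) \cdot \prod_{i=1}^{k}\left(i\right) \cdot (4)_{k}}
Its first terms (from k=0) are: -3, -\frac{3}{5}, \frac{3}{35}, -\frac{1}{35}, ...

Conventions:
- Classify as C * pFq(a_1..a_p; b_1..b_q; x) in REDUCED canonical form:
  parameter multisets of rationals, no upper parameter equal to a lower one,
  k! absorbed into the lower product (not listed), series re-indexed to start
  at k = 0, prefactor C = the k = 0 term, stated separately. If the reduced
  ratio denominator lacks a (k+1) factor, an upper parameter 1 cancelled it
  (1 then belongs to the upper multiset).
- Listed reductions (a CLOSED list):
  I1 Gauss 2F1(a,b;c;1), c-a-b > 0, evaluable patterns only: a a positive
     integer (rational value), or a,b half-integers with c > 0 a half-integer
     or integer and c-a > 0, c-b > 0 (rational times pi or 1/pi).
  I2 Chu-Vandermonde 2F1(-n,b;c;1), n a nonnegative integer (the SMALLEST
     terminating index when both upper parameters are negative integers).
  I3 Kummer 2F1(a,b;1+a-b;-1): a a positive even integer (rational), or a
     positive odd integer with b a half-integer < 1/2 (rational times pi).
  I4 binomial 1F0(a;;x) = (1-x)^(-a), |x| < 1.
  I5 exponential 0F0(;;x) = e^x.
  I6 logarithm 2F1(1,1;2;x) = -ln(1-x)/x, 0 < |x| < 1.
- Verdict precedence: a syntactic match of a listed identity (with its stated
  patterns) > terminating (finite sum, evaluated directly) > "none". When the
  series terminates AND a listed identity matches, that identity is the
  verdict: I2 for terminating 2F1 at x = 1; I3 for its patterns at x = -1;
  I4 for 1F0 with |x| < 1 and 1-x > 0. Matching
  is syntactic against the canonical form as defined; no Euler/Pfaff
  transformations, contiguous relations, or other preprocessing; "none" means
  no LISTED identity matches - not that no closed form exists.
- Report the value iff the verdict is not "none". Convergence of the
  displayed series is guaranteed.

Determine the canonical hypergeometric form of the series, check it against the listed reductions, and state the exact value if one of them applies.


First insight: t_0 = -3 here, and the running product (C = -3) telescopes to a rising factorial.
Step ratio: r(k) = -1 * (k-\frac{1}{2}) (k+1) / [(k+\frac{5}{2}) (k+1)] - rational in k. x = -1; t_0 = -3; negate the roots.

At argument -1: a 2F1 with upper {-\frac{1}{2}, 1}, lower {\frac{5}{2}}, scaled by C = -3. Verdict: the Kummer evaluation I3 matches (x = -1; c = \frac{5}{2} equals 1+a-b for upper {-\frac{1}{2}, 1}: listed pattern). Its exact value is \left(-\frac{9}{8}\right) \cdot \pi.


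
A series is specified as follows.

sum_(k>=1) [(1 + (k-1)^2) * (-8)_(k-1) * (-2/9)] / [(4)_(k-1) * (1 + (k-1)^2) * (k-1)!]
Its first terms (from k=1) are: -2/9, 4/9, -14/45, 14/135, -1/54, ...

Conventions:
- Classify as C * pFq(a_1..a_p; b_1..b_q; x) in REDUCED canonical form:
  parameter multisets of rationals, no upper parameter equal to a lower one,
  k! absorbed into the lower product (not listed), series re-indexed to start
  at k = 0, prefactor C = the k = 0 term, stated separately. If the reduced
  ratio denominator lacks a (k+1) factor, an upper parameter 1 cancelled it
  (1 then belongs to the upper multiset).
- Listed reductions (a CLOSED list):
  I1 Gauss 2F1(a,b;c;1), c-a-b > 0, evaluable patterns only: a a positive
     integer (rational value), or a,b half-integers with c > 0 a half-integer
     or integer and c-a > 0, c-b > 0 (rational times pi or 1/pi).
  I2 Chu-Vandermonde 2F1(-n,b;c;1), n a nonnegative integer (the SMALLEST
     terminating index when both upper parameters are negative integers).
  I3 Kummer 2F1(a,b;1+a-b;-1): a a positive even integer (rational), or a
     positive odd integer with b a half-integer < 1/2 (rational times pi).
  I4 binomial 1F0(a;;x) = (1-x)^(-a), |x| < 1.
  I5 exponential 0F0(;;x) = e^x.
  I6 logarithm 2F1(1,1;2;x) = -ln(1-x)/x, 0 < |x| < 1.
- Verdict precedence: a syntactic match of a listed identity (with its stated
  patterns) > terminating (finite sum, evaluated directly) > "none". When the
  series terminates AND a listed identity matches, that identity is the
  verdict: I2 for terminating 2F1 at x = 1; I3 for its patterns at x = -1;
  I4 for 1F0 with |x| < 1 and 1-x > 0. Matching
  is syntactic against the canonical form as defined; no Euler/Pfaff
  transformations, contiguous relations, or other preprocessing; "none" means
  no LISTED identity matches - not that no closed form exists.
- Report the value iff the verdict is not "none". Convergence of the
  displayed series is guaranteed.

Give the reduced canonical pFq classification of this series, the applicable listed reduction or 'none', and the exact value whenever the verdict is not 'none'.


This is -2/9 * 1F1(-8; 4; 1) in reduced canonical form. Verdict: terminating - the sum ends at index 8 because -8 is a negative integer; exact evaluation follows. Sum: -58433/29937600.

The tell: x = 1 and k^2 + 1 divides numerator and denominator alike; C = -2/9 after cancelling.
Step ratio: r(k) = 1 * (k-8) / [(k+4) (k+1)] ; factor over Q: parameters, x = 1, and C = -2/9.


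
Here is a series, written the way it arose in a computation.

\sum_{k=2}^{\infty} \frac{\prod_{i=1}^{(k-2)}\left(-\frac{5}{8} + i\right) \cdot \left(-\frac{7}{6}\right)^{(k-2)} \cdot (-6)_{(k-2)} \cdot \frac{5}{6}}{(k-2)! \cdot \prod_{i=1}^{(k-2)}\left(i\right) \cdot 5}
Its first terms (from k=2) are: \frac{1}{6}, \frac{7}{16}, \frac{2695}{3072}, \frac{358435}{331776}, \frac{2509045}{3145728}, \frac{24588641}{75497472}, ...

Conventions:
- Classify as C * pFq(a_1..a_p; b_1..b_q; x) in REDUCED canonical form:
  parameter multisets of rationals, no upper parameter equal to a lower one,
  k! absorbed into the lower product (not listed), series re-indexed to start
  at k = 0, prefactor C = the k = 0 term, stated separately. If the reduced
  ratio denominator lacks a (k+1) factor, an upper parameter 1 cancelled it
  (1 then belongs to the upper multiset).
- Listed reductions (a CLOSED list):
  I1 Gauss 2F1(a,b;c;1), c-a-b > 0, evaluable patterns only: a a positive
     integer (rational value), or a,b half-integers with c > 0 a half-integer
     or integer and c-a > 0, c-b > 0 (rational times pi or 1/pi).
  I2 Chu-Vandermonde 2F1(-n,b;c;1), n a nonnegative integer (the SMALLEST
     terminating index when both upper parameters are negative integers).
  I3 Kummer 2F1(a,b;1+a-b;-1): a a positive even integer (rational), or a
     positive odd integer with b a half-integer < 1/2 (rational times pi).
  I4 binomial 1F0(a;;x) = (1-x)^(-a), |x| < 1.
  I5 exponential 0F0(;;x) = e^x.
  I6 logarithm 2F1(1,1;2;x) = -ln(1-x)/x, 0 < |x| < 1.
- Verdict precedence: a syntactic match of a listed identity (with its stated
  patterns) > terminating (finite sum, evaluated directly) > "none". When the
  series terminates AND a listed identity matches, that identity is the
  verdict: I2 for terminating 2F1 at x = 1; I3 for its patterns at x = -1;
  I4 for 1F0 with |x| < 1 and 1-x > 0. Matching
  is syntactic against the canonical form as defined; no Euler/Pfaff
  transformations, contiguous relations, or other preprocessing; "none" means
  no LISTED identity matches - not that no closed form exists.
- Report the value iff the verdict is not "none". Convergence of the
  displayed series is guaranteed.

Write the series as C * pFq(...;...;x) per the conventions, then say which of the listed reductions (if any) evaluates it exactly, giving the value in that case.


This is \frac{1}{6} * 2F1(-6, \frac{3}{8}; 1; -\frac{7}{6}) in reduced canonical form. Verdict: terminating - upper parameter -6 makes this a finite sum (last index 6), evaluated exactly. Its exact value is \frac{488156653517}{130459631616}.

First insight: with t_0 = \frac{1}{6}, the running product (prefactor 1/6) telescopes to a rising factorial.
Ratio: r(k) = -\frac{7}{6} * (k-6) (k+\frac{3}{8}) / [(k+1) (k+1)] - rational; roots negated = parameters, x = -\frac{7}{6}, C = \frac{1}{6}.


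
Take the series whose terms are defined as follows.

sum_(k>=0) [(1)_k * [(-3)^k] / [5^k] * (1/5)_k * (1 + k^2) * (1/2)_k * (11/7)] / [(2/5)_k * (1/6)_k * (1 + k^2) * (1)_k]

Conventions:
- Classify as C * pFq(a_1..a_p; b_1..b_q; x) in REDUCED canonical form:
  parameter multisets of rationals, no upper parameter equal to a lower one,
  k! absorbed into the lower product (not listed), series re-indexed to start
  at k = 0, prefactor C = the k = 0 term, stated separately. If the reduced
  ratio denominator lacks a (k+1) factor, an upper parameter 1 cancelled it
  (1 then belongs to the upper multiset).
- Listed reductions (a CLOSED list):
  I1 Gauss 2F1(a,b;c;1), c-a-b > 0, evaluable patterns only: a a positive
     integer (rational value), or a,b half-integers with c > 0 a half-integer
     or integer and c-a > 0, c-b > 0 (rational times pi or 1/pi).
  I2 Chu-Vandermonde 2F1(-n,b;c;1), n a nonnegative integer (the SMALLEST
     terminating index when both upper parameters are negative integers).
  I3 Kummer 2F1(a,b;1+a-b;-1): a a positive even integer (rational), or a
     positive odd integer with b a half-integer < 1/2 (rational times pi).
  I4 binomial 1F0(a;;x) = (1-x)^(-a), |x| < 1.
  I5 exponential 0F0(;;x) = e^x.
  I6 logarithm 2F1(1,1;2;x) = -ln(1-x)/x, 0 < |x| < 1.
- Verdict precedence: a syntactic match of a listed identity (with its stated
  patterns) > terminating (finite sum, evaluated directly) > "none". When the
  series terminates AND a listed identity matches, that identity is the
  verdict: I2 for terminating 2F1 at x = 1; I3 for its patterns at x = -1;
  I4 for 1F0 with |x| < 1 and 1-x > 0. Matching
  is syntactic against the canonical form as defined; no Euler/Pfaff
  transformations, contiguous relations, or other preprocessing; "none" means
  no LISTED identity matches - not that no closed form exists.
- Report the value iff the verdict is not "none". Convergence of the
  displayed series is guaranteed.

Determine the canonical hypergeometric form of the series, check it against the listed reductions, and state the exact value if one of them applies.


x = -3/5 here; the reduced form reads 3F2, upper {1/5, 1/2, 1}, lower {1/6, 2/5}, C = 11/7. Verdict: none. A 3F2 with upper {1/5, 1/2, 1} fits none of I1-I6 at x = -3/5; the sum runs forever.

The tell: with t_0 = 11/7, (1)_k (C = 11/7, x = -3/5) is k! itself.
Step ratio: r(k) = (-3/5) * (k+1/5) (k+1/2) (k+1) / [(k+1/6) (k+2/5) (k+1)] - rational; roots negated = parameters, x = (-3/5), C = 11/7.


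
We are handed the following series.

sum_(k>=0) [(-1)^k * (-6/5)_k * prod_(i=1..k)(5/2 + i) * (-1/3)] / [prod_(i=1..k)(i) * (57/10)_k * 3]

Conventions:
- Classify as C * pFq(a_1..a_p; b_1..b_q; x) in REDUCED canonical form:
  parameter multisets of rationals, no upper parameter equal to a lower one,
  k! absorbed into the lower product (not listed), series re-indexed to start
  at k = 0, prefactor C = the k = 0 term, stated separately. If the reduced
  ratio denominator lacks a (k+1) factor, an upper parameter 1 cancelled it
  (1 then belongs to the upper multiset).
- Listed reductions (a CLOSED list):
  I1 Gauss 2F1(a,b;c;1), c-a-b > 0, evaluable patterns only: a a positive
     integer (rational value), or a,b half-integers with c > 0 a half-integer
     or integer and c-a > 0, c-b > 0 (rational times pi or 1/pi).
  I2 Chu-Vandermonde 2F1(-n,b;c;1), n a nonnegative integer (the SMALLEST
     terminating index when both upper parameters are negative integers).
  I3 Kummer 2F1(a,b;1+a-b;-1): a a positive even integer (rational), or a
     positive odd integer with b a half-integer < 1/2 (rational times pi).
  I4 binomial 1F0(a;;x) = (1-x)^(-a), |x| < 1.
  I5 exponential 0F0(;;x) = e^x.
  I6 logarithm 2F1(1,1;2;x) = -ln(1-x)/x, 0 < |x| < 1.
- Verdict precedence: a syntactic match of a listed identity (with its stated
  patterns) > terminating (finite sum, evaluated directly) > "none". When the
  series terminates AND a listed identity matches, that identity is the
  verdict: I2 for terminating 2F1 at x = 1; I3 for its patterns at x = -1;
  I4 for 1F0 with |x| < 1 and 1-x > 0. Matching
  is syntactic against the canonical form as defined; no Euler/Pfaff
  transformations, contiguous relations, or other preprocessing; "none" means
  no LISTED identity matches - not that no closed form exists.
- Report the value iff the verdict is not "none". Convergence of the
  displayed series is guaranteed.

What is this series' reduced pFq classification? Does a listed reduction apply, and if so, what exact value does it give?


The series (x = -1) is 2F1: upper {-6/5, 7/2}, lower {57/10}, prefactor -1/9. Verdict: none. A 2F1 with upper {-6/5, 7/2} fits none of I1-I6 at x = -1; the sum runs forever.

The tell: t_0 being -1/9, the constant factors (prefactor -1/9) combine into one prefactor.
Step ratio: r(k) = (-1) * (k-6/5) (k+7/2) / [(k+57/10) (k+1)] - poly over poly, x = (-1) from leading terms; C = -1/9 at k = 0.


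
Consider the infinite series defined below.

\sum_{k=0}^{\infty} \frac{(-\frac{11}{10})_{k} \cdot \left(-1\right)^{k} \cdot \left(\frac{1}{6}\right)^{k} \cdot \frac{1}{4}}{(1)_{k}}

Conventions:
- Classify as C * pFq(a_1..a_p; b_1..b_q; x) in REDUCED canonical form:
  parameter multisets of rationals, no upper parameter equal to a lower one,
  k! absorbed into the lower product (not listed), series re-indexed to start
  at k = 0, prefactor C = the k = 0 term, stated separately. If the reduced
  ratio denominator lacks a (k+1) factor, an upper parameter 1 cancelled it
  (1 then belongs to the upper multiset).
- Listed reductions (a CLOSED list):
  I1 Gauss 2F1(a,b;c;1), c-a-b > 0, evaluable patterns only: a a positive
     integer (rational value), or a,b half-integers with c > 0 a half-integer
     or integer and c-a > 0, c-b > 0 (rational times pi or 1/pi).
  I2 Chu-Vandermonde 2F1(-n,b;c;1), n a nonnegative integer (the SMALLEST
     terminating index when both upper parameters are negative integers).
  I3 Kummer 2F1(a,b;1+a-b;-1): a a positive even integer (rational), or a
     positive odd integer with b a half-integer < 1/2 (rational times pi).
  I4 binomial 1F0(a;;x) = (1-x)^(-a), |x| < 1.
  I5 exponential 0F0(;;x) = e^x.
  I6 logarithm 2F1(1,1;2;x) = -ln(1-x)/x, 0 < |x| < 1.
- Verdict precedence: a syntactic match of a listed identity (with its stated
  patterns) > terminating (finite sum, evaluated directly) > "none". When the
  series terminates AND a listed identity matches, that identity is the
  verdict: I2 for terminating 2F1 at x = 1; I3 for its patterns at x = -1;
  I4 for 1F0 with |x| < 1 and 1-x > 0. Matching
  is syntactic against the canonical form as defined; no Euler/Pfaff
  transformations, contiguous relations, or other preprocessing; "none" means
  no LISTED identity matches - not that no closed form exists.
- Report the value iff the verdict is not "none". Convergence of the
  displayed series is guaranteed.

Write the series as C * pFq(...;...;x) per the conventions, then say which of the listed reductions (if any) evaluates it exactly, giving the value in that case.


Prefactor \frac{1}{4}, argument -\frac{1}{6}: 1F0 with upper {-\frac{11}{10}} over lower {-}. Verdict: the binomial series (I4) matches (the 1F0 binomial series: exponent 11/10, x = -\frac{1}{6}). Exact value: \frac{1}{4} \cdot \left(\frac{7}{6}\right)^{\frac{11}{10}}.

First insight: t_0 = \frac{1}{4} here, and (1)_k (C = 1/4, x = -1/6) is k! itself.
Consecutive-term ratio: r(k) = -\frac{1}{6} * (k-\frac{11}{10}) / [(k+1)] - rational; roots negated = parameters, x = -\frac{1}{6}, C = \frac{1}{4}.


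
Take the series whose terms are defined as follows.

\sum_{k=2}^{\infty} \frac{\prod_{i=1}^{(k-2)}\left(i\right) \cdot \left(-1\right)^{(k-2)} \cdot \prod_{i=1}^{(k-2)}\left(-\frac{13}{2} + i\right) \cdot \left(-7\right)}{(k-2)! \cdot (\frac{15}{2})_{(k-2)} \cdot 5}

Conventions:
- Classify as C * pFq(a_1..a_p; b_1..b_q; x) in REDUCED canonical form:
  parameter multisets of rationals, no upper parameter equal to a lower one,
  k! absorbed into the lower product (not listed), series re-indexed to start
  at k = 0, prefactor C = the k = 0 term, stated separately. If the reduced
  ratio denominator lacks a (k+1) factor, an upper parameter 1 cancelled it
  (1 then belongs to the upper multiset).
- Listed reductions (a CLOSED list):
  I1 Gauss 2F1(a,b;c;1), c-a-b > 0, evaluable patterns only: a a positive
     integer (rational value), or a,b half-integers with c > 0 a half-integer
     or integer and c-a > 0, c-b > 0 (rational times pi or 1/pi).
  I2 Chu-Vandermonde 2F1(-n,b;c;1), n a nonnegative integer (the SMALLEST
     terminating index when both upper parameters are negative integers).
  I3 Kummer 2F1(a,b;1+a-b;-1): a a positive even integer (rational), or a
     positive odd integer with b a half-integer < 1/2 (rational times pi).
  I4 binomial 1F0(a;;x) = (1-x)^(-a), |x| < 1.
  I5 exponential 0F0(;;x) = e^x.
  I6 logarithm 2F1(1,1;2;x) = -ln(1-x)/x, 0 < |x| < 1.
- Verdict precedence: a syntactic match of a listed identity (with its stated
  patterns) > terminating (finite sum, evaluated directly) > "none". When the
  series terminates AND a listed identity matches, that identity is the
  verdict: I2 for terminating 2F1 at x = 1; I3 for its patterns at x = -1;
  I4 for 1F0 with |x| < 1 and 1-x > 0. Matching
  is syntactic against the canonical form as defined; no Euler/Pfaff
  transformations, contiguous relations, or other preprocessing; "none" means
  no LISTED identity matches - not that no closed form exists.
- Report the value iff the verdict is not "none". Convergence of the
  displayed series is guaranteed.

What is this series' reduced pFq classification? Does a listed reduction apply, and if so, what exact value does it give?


Classification (C = -\frac{7}{5}): 2F1 with upper {-\frac{11}{2}, 1}, lower {\frac{15}{2}}, argument x = -1. Verdict: Kummer (I3) fires (x = -1; c = \frac{15}{2} equals 1+a-b for upper {-\frac{11}{2}, 1}: listed pattern). Hence: \left(-\frac{21021}{20480}\right) \cdot \pi.

The tell: with t_0 = -\frac{7}{5}, the running product (prefactor -7/5) telescopes to a rising factorial.
Step ratio: r(k) = -1 * (k-\frac{11}{2}) (k+1) / [(k+\frac{15}{2}) (k+1)] - rational; roots negated = parameters, x = -1, C = -\frac{7}{5}.


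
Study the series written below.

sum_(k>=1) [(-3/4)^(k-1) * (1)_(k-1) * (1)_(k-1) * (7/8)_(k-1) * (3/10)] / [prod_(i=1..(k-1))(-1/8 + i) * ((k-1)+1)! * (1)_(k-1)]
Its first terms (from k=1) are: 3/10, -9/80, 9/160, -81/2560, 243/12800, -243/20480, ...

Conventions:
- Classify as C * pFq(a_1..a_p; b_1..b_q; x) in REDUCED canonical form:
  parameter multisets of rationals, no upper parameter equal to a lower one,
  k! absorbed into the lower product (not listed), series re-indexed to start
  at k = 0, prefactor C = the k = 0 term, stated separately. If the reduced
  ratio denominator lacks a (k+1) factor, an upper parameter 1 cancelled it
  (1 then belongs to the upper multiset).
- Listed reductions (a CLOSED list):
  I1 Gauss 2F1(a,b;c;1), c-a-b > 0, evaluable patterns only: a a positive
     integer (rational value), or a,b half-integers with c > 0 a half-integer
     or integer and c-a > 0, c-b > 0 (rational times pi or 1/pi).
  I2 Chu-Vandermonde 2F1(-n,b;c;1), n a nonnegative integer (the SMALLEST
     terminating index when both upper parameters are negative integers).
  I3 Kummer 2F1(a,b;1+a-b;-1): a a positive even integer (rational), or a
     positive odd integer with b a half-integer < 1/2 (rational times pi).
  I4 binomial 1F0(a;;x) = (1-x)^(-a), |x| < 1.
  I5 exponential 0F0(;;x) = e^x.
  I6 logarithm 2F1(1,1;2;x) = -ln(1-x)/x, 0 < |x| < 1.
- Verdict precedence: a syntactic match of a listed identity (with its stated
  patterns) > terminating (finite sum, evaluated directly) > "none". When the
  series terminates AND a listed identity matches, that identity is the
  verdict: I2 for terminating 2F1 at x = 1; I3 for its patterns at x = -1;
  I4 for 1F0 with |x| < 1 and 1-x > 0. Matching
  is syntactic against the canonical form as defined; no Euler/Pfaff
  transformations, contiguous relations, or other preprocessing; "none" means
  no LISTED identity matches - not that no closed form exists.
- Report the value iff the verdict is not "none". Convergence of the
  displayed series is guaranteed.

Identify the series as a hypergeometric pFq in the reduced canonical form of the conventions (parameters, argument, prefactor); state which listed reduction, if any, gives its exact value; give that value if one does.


The series (x = -3/4) is 2F1: upper {1, 1}, lower {2}, prefactor 3/10. Verdict: this is logarithm (I6) (the logarithm: parameters (1,1;2), x = -3/4). Value: (2/5) * ln(7/4).

The tell: x = (-3/4) and the denominator's factorial ratio (C = 3/10, x = -3/4) is a lower Pochhammer.
Adjacent-term ratio: r(k) = (-3/4) * (k+1) (k+1) / [(k+2) (k+1)] ; factor over Q: parameters, x = (-3/4), and C = 3/10.


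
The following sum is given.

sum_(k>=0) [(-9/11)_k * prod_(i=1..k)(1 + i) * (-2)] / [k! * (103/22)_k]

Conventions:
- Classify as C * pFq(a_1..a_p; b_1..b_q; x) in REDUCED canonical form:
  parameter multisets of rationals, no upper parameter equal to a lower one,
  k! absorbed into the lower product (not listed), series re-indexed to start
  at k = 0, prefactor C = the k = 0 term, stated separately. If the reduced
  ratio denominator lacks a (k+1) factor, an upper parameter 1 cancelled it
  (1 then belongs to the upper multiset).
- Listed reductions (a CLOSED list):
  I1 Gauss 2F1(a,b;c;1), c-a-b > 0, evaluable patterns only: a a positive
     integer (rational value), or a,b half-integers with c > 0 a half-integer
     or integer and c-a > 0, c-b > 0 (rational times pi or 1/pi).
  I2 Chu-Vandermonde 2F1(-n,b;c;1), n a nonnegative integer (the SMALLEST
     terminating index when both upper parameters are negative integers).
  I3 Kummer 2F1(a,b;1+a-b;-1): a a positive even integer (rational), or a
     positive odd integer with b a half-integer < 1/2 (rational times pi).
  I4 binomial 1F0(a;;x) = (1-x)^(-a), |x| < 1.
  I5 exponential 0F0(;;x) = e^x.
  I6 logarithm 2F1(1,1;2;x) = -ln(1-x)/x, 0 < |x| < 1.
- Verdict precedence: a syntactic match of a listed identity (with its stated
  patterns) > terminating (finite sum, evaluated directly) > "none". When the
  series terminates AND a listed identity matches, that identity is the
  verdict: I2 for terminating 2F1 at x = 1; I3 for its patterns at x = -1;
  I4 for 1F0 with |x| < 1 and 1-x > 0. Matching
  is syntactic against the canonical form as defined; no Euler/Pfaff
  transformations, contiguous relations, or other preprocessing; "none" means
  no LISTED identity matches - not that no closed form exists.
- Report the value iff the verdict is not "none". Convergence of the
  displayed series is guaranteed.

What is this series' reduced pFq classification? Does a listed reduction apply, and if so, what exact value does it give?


Canonical form: C = -2 times 2F1 with upper {-9/11, 2}, lower {103/22}, x = 1. Verdict (x = 1): the Gauss summation I1 applies (x = 1: the Gamma ratio telescopes since c-a-b = 7/2 > 0 and a = 2 in Z>0). Its exact value is -1062/847.

Key observation: x = 1 and the running product (C = -2) telescopes to a rising factorial.
Term ratio: r(k) = 1 * (k-9/11) (k+2) / [(k+103/22) (k+1)] ; factor over Q: parameters, x = 1, and C = -2.


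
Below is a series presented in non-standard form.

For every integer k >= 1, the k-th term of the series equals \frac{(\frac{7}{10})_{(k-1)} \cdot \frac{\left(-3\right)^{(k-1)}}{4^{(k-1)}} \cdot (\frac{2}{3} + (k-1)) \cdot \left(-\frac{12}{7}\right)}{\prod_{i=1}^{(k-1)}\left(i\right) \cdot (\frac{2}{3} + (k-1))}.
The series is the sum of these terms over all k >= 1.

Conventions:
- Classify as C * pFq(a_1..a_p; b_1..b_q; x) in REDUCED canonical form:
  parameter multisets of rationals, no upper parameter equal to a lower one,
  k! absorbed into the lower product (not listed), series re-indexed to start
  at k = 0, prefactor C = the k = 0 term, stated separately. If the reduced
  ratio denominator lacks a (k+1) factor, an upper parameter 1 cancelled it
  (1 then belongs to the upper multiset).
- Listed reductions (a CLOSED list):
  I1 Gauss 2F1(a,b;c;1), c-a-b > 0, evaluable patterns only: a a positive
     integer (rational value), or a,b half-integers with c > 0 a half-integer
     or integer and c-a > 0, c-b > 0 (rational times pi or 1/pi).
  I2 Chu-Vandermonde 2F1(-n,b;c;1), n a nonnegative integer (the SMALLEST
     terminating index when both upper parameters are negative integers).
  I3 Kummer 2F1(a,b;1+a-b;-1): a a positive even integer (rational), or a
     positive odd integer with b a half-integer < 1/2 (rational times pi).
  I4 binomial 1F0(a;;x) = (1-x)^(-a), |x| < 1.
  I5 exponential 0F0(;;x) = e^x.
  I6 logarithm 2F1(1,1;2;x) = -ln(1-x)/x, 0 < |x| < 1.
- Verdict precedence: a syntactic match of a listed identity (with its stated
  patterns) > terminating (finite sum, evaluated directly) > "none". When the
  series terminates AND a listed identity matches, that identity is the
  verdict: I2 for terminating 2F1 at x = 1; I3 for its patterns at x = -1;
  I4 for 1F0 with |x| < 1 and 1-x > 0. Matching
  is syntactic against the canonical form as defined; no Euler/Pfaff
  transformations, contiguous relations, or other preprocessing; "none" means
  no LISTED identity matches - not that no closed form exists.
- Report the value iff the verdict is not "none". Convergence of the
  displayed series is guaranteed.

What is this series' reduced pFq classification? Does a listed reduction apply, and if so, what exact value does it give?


Reduced: x = -\frac{3}{4}, 1F0, upper = {\frac{7}{10}}, lower = {-}, C = -\frac{12}{7}. Verdict (x = -\frac{3}{4}): binomial (I4) applies (the 1F0 binomial series: exponent -7/10, x = -\frac{3}{4}). Exact value: \left(-\frac{12}{7}\right) \cdot \left(\frac{7}{4}\right)^{-\frac{7}{10}}.

Key observation: from the first term -\frac{12}{7}: the product of the first k integers (C = -12/7) is k!.
Adjacent-term ratio: r(k) = -\frac{3}{4} * (k+\frac{7}{10}) / [(k+1)] - rational in k, leading ratio -\frac{3}{4}; with t_0 = -\frac{12}{7}, classification follows.


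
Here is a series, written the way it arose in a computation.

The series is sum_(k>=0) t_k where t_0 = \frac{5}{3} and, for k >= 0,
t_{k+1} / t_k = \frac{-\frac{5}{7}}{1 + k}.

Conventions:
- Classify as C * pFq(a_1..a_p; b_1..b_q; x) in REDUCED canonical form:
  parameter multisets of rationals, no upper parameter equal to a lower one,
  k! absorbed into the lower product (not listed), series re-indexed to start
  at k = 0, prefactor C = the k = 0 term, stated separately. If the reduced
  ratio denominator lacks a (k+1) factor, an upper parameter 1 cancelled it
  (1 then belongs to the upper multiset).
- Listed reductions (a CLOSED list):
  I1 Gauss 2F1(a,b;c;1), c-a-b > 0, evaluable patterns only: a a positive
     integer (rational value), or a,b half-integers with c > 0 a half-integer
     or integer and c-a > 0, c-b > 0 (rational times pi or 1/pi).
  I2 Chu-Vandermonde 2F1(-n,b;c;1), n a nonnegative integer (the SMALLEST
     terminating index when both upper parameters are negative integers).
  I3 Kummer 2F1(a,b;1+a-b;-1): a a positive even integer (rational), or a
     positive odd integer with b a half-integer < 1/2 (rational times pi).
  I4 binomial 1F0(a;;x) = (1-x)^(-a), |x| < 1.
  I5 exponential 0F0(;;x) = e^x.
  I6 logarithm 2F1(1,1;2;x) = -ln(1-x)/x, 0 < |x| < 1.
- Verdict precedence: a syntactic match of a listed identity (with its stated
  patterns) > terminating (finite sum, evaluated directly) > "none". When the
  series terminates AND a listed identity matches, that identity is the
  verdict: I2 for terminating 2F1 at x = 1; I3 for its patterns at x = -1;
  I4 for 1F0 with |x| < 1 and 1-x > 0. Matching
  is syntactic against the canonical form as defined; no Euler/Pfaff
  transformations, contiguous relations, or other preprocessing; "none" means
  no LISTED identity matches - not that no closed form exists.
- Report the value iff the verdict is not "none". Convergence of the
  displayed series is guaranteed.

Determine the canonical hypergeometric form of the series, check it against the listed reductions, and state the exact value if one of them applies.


Reduced: x = -\frac{5}{7}, 0F0, upper = {-}, lower = {-}, C = \frac{5}{3}. Verdict: the I5 exponential reduction applies (the 0F0 exponential series at x = -\frac{5}{7}). Hence: \frac{5}{3} \cdot e^{-\frac{5}{7}}.

Key step: x = -\frac{5}{7} and factor the ratio over Q (C = 5/3): negated roots = parameters.
Ratio: r(k) = -\frac{5}{7} * 1 / [(k+1)] - rational in k. x = -\frac{5}{7}; t_0 = \frac{5}{3}; negate the roots.


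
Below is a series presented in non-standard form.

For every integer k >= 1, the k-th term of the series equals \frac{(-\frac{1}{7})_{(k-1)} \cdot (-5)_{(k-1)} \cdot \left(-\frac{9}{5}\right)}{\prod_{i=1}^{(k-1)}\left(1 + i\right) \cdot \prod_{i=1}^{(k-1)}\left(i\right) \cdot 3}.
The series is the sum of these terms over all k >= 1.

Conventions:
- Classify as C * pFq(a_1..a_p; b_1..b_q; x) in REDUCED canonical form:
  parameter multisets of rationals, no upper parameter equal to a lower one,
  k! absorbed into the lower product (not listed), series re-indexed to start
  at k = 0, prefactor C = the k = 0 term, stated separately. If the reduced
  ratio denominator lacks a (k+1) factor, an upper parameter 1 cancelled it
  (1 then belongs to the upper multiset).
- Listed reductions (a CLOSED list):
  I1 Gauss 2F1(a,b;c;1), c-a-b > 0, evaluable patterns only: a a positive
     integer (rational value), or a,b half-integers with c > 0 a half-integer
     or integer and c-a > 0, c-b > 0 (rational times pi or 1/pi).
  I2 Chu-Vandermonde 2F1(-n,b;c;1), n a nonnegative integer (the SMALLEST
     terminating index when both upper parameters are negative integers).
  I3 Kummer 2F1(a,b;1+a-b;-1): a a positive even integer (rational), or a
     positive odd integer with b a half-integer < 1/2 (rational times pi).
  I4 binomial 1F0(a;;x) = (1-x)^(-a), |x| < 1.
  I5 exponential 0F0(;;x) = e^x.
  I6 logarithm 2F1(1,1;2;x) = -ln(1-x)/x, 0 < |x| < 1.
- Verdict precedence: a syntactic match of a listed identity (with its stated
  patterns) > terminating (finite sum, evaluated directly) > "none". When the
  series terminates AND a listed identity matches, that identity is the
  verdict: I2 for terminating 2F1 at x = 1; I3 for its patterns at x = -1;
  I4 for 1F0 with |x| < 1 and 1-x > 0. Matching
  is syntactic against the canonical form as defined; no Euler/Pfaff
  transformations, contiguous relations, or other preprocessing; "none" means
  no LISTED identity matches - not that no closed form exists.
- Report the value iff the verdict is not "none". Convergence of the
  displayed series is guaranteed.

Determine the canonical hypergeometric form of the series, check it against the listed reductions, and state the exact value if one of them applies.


Structural cue: with t_0 = -\frac{3}{5}, the lower running product (prefactor -3/5) is a rising factorial.
Consecutive-term ratio: r(k) = 1 * (k-5) (k-\frac{1}{7}) / [(k+2) (k+1)] - rational in k, leading ratio 1; with t_0 = -\frac{3}{5}, classification follows.

With C = -\frac{3}{5}: the canonical form is 2F1(-5, -\frac{1}{7}; 2; 1). Verdict (x = 1): Vandermonde's identity (I2) applies (terminating 2F1 at x = 1 with n = 5, b = -1/7, c = 2). Sum: -\frac{123453}{168070}.


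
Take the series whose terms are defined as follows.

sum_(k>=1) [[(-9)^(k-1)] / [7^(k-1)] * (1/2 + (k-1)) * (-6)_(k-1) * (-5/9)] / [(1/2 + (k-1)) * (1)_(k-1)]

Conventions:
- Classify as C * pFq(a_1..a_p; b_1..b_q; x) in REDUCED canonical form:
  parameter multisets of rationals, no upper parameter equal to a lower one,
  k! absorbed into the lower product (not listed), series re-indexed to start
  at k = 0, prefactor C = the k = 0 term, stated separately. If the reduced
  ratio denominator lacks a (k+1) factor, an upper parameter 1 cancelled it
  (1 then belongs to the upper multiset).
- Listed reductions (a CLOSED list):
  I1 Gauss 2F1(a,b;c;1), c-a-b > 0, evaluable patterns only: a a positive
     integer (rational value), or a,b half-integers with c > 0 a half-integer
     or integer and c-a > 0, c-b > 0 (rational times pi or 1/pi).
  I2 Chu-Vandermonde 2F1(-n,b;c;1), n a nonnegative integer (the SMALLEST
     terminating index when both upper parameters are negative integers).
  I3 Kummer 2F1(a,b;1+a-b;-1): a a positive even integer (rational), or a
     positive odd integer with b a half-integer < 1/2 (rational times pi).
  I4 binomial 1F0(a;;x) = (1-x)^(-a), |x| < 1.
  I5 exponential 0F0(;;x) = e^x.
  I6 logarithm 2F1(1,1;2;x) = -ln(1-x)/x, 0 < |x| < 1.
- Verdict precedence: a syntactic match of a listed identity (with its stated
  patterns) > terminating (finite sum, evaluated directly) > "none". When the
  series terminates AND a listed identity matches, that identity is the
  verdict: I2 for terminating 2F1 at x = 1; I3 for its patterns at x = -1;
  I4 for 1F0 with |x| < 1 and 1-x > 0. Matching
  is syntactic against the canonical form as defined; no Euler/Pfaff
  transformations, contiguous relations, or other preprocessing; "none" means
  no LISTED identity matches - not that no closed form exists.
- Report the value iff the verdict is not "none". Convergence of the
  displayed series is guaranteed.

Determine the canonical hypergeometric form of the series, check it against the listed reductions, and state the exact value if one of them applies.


At argument -9/7: a 1F0 with upper {-6}, lower {-}, scaled by C = -5/9. Verdict: terminating - upper -6 stops the sum at k = 6; the 7 terms are added exactly. Hence: -83886080/1058841.

The tell: with t_0 = -5/9, the two geometric factors (prefactor -5/9) combine into one argument.
Term ratio: r(k) = (-9/7) * (k-6) / [(k+1)] - rational in k. x = (-9/7); t_0 = -5/9; negate the roots.


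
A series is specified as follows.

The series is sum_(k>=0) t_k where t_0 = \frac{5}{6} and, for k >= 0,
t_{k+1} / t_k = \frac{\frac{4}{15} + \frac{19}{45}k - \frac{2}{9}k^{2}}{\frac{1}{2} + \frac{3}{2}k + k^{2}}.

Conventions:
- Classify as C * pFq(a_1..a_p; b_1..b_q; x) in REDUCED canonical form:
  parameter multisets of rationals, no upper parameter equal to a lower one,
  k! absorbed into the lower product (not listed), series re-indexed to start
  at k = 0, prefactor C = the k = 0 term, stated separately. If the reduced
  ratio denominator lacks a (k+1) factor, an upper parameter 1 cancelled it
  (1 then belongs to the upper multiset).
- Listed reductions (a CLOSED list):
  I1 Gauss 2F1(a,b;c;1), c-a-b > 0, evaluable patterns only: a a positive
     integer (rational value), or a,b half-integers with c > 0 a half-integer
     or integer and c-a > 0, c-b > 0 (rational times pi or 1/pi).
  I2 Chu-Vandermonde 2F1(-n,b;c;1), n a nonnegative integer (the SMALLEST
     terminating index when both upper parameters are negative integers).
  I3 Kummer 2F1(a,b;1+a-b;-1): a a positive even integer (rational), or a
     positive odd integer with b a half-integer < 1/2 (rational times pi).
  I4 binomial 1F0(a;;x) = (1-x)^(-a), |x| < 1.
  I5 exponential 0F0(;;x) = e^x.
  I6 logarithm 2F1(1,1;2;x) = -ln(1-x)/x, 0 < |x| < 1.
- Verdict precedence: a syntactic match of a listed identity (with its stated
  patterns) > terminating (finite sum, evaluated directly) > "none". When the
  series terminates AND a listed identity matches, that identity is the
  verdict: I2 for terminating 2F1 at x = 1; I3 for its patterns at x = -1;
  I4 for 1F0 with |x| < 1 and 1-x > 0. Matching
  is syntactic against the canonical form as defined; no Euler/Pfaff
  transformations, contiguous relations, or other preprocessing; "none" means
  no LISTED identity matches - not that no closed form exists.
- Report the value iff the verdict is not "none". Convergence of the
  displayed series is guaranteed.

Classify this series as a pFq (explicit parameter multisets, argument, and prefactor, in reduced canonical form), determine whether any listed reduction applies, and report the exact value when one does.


Classification (C = \frac{5}{6}): 1F0 with upper {-\frac{12}{5}}, lower {-}, argument x = -\frac{2}{9}. Verdict at x = -\frac{2}{9}: the binomial series (I4) matches (the 1F0 binomial series: exponent 12/5, x = -\frac{2}{9}). Sum: \frac{5}{6} \cdot \left(\frac{11}{9}\right)^{\frac{12}{5}}.

The tell: from the first term \frac{5}{6}: the ratio is unreduced: k + 1/2 divides both sides (prefactor 5/6).
Ratio: r(k) = -\frac{2}{9} * (k-\frac{12}{5}) / [(k+1)] - rational in k, leading ratio -\frac{2}{9}; with t_0 = \frac{5}{6}, classification follows.


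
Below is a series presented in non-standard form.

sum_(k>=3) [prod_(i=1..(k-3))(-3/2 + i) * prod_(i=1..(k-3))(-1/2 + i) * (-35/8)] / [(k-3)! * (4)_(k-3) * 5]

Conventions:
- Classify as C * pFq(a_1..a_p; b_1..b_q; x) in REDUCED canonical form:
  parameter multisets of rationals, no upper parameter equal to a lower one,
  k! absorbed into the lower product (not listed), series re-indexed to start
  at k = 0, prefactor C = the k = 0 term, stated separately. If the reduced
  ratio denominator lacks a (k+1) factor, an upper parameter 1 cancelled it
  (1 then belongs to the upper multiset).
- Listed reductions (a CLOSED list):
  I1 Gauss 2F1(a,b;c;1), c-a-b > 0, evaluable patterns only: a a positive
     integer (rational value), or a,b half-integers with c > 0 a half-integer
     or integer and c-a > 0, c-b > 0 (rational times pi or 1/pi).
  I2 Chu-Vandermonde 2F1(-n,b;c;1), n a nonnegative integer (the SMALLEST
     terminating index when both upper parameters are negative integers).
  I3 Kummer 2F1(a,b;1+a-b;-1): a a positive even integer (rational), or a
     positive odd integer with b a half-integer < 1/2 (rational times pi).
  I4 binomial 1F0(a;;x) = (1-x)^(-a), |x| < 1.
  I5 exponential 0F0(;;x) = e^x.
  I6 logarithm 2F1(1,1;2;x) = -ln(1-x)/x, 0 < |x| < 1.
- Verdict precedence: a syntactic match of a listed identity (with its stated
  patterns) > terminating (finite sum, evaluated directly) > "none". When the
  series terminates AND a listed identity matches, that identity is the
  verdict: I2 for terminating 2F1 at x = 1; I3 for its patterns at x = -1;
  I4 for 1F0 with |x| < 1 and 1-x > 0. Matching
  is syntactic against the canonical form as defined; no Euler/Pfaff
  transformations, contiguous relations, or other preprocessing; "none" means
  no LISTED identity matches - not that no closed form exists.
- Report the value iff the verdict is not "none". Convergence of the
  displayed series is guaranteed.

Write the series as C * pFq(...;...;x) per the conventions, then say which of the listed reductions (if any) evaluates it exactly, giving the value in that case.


With C = -7/8: the canonical form is 2F1(-1/2, 1/2; 4; 1). Verdict: the half-integer Gauss pattern (I1) fires (x = 1; upper {-1/2, 1/2} half-integers, c = 4 in the evaluable pattern). Its exact value is (-64/25) / pi.

Structural cue: with t_0 = -7/8, the running product (C = -7/8, x = 1) telescopes to a rising factorial.
Step ratio: r(k) = 1 * (k-1/2) (k+1/2) / [(k+4) (k+1)] ; factor over Q: parameters, x = 1, and C = -7/8.
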